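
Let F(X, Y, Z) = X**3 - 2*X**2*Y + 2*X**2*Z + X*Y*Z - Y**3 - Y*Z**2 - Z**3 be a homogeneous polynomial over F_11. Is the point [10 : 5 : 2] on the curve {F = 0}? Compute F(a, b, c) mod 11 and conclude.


F(10,5,2) ≡ 6 (mod 11); P is NOT on the curve.

Evaluate F(10, 5, 2) term-by-term (mod 11).
  X**3 ↦ 1·1000·1·1 = 1000
  -2*X**2*Y ↦ -2·100·5·1 = -1000
  2*X**2*Z ↦ 2·100·1·2 = 400
  X*Y*Z ↦ 1·10·5·2 = 100
  -Y**3 ↦ -1·1·125·1 = -125
  -Y*Z**2 ↦ -1·1·5·4 = -20
  -Z**3 ↦ -1·1·1·8 = -8
Sum: F(10, 5, 2) = (1000) + (-1000) + (400) + (100) + (-125) + (-20) + (-8) = 347.
Reducing mod 11: 347 ≡ 6 (mod 11).
Since F(a, b, c) ≡ 6 ≠ 0 (mod 11), P does NOT lie on the curve.


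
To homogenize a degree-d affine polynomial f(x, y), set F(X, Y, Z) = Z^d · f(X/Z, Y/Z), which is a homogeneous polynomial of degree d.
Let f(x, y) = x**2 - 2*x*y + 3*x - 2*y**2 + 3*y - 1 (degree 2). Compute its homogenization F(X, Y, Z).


F(X, Y, Z) = X**2 - 2*X*Y + 3*X*Z - 2*Y**2 + 3*Y*Z - Z**2

deg(f) = 2.
Substitute x = X/Z, y = Y/Z into f, then multiply by Z^2.
  monomial 1·x^2·y^0 ↦ 1·X^2·Y^0·Z^0.
  monomial -2·x^1·y^1 ↦ -2·X^1·Y^1·Z^0.
  monomial 3·x^1·y^0 ↦ 3·X^1·Y^0·Z^1.
  monomial -2·x^0·y^2 ↦ -2·X^0·Y^2·Z^0.
  monomial 3·x^0·y^1 ↦ 3·X^0·Y^1·Z^1.
  monomial -1·x^0·y^0 ↦ -1·X^0·Y^0·Z^2.
Collecting: F(X, Y, Z) = X**2 - 2*X*Y + 3*X*Z - 2*Y**2 + 3*Y*Z - Z**2.


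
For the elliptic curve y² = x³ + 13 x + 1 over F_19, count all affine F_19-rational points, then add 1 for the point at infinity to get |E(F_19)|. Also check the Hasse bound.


Affine points = {(0, 1), (0, 18), (2, 4), (2, 15), (5, 1), (5, 18), (7, 6), (7, 13), (8, 3), (8, 16), (9, 7), (9, 12), (12, 2), (12, 17), (13, 7), (13, 12), (14, 1), (14, 18), (16, 7), (16, 12), (17, 9), (17, 10), (18, 5), (18, 14)}; affine count = 24; |E(F_19)| = 25.

Discriminant check: Δ ∝ 4a³ + 27b² = 4·13³ + 27·1² = 4·2197 + 27·1 ≡ 18 (mod 19). Nonzero ⇒ E is nonsingular.
For each x ∈ F_19, compute rhs = x³ + 13·x + 1 mod 19, then count y ∈ F_19 with y² ≡ rhs.
  x = 0: rhs = 1, matching y values: 1, 18 (2 points).
  x = 1: rhs = 15, matching y values: none (0 points).
  x = 2: rhs = 16, matching y values: 4, 15 (2 points).
  x = 3: rhs = 10, matching y values: none (0 points).
  x = 4: rhs = 3, matching y values: none (0 points).
  x = 5: rhs = 1, matching y values: 1, 18 (2 points).
  x = 6: rhs = 10, matching y values: none (0 points).
  x = 7: rhs = 17, matching y values: 6, 13 (2 points).
  x = 8: rhs = 9, matching y values: 3, 16 (2 points).
  x = 9: rhs = 11, matching y values: 7, 12 (2 points).
  x = 10: rhs = 10, matching y values: none (0 points).
  x = 11: rhs = 12, matching y values: none (0 points).
  x = 12: rhs = 4, matching y values: 2, 17 (2 points).
  x = 13: rhs = 11, matching y values: 7, 12 (2 points).
  x = 14: rhs = 1, matching y values: 1, 18 (2 points).
  x = 15: rhs = 18, matching y values: none (0 points).
  x = 16: rhs = 11, matching y values: 7, 12 (2 points).
  x = 17: rhs = 5, matching y values: 9, 10 (2 points).
  x = 18: rhs = 6, matching y values: 5, 14 (2 points).
Total affine count: 24.
Full point count |E(F_19)| = 24 + 1 = 25.
Hasse bound: |25 − (19+1)| = |5| = 5 ≤ 2√19 ≈ 8.7178 ✓.


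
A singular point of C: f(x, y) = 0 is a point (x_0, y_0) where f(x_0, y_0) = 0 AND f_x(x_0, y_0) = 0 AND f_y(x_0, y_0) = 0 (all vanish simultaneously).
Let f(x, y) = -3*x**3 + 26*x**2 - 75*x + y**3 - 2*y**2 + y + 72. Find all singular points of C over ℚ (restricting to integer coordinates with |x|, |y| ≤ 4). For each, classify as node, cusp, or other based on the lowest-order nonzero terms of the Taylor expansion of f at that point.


Singular points: {(3, 1)}; classification: node.

Compute partial derivatives:
  f_x = -9*x**2 + 52*x - 75.
  f_y = 3*y**2 - 4*y + 1.
Scan x_0 ∈ {−4, ..., 4}. For each x_0, f_y(x_0, y) is a polynomial in y; find its integer roots y ∈ {−4, ..., 4}, then test f_x and f at those candidates.
  x = -4: f_y(-4, y) = 3*y**2 - 4*y + 1; vanishes at y ∈ {1}. (-4, 1): f_x = -427 ≠ 0.
  x = -3: f_y(-3, y) = 3*y**2 - 4*y + 1; vanishes at y ∈ {1}. (-3, 1): f_x = -312 ≠ 0.
  x = -2: f_y(-2, y) = 3*y**2 - 4*y + 1; vanishes at y ∈ {1}. (-2, 1): f_x = -215 ≠ 0.
  x = -1: f_y(-1, y) = 3*y**2 - 4*y + 1; vanishes at y ∈ {1}. (-1, 1): f_x = -136 ≠ 0.
  x = 0: f_y(0, y) = 3*y**2 - 4*y + 1; vanishes at y ∈ {1}. (0, 1): f_x = -75 ≠ 0.
  x = 1: f_y(1, y) = 3*y**2 - 4*y + 1; vanishes at y ∈ {1}. (1, 1): f_x = -32 ≠ 0.
  x = 2: f_y(2, y) = 3*y**2 - 4*y + 1; vanishes at y ∈ {1}. (2, 1): f_x = -7 ≠ 0.
  x = 3: f_y(3, y) = 3*y**2 - 4*y + 1; vanishes at y ∈ {1}. (3, 1): f_x = 0, f = 0 — SINGULAR.
  x = 4: f_y(4, y) = 3*y**2 - 4*y + 1; vanishes at y ∈ {1}. (4, 1): f_x = -11 ≠ 0.
Only singular point on the grid: (3, 1).
Classify: substitute x = 3 + u, y = 1 + v and expand: f = -3*u**3 - u**2 + v**3 + v**2.
No constant or linear terms (consistent with a singular point). Quadratic part: -u**2 + v**2. Cubic part: -3*u**3 + v**3.
The quadratic part v**2 - u**2 = (v − u)(v + u) splits into two distinct linear factors, so there are two distinct tangent lines y − 1 = ±(x − 3) — this is a node (ordinary double point).
Classification: node.


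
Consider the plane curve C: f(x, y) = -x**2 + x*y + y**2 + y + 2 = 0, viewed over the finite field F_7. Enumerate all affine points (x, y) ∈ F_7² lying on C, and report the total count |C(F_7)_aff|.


Affine F_7-points: {(0, 3), (1, 6), (3, 0), (3, 3), (4, 0), (4, 2), (5, 2), (5, 6)}; count = 8.

For each of the 49 pairs (x, y) ∈ F_7², evaluate f(x, y) mod 7. Record the zeros.
  x = 0: [0↦2, 1↦4, 2↦1, 3↦0, 4↦1, 5↦4, 6↦2]  zeros at y ∈ {3}
  x = 1: [0↦1, 1↦4, 2↦2, 3↦2, 4↦4, 5↦1, 6↦0]  zeros at y ∈ {6}
  x = 2: [0↦5, 1↦2, 2↦1, 3↦2, 4↦5, 5↦3, 6↦3]  zeros at y ∈ ∅
  x = 3: [0↦0, 1↦5, 2↦5, 3↦0, 4↦4, 5↦3, 6↦4]  zeros at y ∈ {0, 3}
  x = 4: [0↦0, 1↦6, 2↦0, 3↦3, 4↦1, 5↦1, 6↦3]  zeros at y ∈ {0, 2}
  x = 5: [0↦5, 1↦5, 2↦0, 3↦4, 4↦3, 5↦4, 6↦0]  zeros at y ∈ {2, 6}
  x = 6: [0↦1, 1↦2, 2↦5, 3↦3, 4↦3, 5↦5, 6↦2]  zeros at y ∈ ∅
Collecting zeros: affine points = {(0, 3), (1, 6), (3, 0), (3, 3), (4, 0), (4, 2), (5, 2), (5, 6)}.
Total count |C(F_7)_aff| = 8.


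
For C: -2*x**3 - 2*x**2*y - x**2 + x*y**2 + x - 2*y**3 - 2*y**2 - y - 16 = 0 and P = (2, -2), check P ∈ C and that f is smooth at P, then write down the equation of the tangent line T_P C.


Tangent line at P: -7*x - 33*y - 52 = 0.

Step 1: f(2, -2) = 0, so P lies on C.
Step 2: partial derivatives
  f_x(x, y) = -6*x**2 - 4*x*y - 2*x + y**2 + 1, f_y(x, y) = -2*x**2 + 2*x*y - 6*y**2 - 4*y - 1.
  f_x(P) = -7, f_y(P) = -33 (gradient nonzero, so P is smooth).
Step 3: tangent line at P: -7·(x − 2) + -33·(y − -2) = 0.
Expanding: -7*x - 33*y - 52 = 0.


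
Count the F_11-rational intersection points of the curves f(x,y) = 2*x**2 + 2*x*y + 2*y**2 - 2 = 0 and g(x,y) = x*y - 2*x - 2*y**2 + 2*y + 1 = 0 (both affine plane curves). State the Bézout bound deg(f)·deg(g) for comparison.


Common zeros: ∅; count = 0; Bézout bound = 4.

deg(f) = 2, deg(g) = 2, so Bézout bound = 4.
Scan x ∈ F_11. For each x, list the y ∈ F_11 with f(x, y) ≡ 0 and those with g(x, y) ≡ 0 (mod 11); the common zeros in that column are the intersection.
  x = 0: f ≡ 0 at y ∈ {1, 10}; g ≡ 0 at y ∈ {3, 9}; common: ∅.
  x = 1: f ≡ 0 at y ∈ {0, 10}; g ≡ 0 at y ∈ {1, 6}; common: ∅.
  x = 2: f ≡ 0 at y ∈ {2, 7}; g ≡ 0 at y ∈ {5, 8}; common: ∅.
  x = 3: f ≡ 0 at y ∈ ∅; g ≡ 0 at y ∈ ∅; common: ∅.
  x = 4: f ≡ 0 at y ∈ {9}; g ≡ 0 at y ∈ ∅; common: ∅.
  x = 5: f ≡ 0 at y ∈ ∅; g ≡ 0 at y ∈ ∅; common: ∅.
  x = 6: f ≡ 0 at y ∈ ∅; g ≡ 0 at y ∈ {0, 4}; common: ∅.
  x = 7: f ≡ 0 at y ∈ {2}; g ≡ 0 at y ∈ ∅; common: ∅.
  x = 8: f ≡ 0 at y ∈ ∅; g ≡ 0 at y ∈ ∅; common: ∅.
  x = 9: f ≡ 0 at y ∈ {4, 9}; g ≡ 0 at y ∈ ∅; common: ∅.
  x = 10: f ≡ 0 at y ∈ {0, 1}; g ≡ 0 at y ∈ {7, 10}; common: ∅.
Collecting: common zeros = ∅, so the count is 0.
Comparison with the Bézout bound: 0 ≤ 4 = deg(f)·deg(g), as expected for curves with no common component (the affine F_11-count falls short of the bound because intersections may lie at infinity, over extension fields, or carry multiplicity).


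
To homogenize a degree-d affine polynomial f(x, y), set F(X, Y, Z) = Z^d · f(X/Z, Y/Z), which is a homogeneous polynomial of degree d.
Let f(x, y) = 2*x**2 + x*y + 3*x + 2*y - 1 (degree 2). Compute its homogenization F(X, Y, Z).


F(X, Y, Z) = 2*X**2 + X*Y + 3*X*Z + 2*Y*Z - Z**2

deg(f) = 2.
Substitute x = X/Z, y = Y/Z into f, then multiply by Z^2.
  monomial 2·x^2·y^0 ↦ 2·X^2·Y^0·Z^0.
  monomial 1·x^1·y^1 ↦ 1·X^1·Y^1·Z^0.
  monomial 3·x^1·y^0 ↦ 3·X^1·Y^0·Z^1.
  monomial 2·x^0·y^1 ↦ 2·X^0·Y^1·Z^1.
  monomial -1·x^0·y^0 ↦ -1·X^0·Y^0·Z^2.
Collecting: F(X, Y, Z) = 2*X**2 + X*Y + 3*X*Z + 2*Y*Z - Z**2.


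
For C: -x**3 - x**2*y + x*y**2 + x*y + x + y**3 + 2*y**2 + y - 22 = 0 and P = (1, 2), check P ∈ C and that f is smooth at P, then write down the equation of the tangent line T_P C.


Tangent line at P: 25*y - 50 = 0.

Step 1: f(1, 2) = 0, so P lies on C.
Step 2: partial derivatives
  f_x(x, y) = -3*x**2 - 2*x*y + y**2 + y + 1, f_y(x, y) = -x**2 + 2*x*y + x + 3*y**2 + 4*y + 1.
  f_x(P) = 0, f_y(P) = 25 (gradient nonzero, so P is smooth).
Step 3: tangent line at P: 0·(x − 1) + 25·(y − 2) = 0.
Expanding: 25*y - 50 = 0.


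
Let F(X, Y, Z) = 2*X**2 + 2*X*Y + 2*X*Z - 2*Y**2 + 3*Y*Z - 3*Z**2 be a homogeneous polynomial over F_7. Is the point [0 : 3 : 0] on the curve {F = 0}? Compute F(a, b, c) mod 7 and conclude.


F(0,3,0) ≡ 3 (mod 7); P is NOT on the curve.

Evaluate F(0, 3, 0) term-by-term (mod 7).
  2*X**2 ↦ 2·0·1·1 = 0
  2*X*Y ↦ 2·0·3·1 = 0
  2*X*Z ↦ 2·0·1·0 = 0
  -2*Y**2 ↦ -2·1·9·1 = -18
  3*Y*Z ↦ 3·1·3·0 = 0
  -3*Z**2 ↦ -3·1·1·0 = 0
Sum: F(0, 3, 0) = (0) + (0) + (0) + (-18) + (0) + (0) = -18.
Reducing mod 7: -18 ≡ 3 (mod 7).
Since F(a, b, c) ≡ 3 ≠ 0 (mod 7), P does NOT lie on the curve.


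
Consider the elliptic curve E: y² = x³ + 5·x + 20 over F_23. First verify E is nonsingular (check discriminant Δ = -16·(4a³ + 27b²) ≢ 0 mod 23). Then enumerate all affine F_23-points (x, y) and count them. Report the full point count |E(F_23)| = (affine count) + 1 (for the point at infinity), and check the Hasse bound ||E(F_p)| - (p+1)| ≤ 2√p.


Affine points = {(1, 7), (1, 16), (3, 4), (3, 19), (4, 9), (4, 14), (5, 3), (5, 20), (6, 6), (6, 17), (9, 9), (9, 14), (10, 9), (10, 14), (11, 7), (11, 16), (17, 2), (17, 21), (18, 10), (18, 13), (20, 1), (20, 22), (21, 5), (21, 18)}; affine count = 24; |E(F_23)| = 25.

Discriminant check: Δ ∝ 4a³ + 27b² = 4·5³ + 27·20² = 4·125 + 27·400 ≡ 7 (mod 23). Nonzero ⇒ E is nonsingular.
For each x ∈ F_23, compute rhs = x³ + 5·x + 20 mod 23, then count y ∈ F_23 with y² ≡ rhs.
  x = 0: rhs = 20, matching y values: none (0 points).
  x = 1: rhs = 3, matching y values: 7, 16 (2 points).
  x = 2: rhs = 15, matching y values: none (0 points).
  x = 3: rhs = 16, matching y values: 4, 19 (2 points).
  x = 4: rhs = 12, matching y values: 9, 14 (2 points).
  x = 5: rhs = 9, matching y values: 3, 20 (2 points).
  x = 6: rhs = 13, matching y values: 6, 17 (2 points).
  x = 7: rhs = 7, matching y values: none (0 points).
  x = 8: rhs = 20, matching y values: none (0 points).
  x = 9: rhs = 12, matching y values: 9, 14 (2 points).
  x = 10: rhs = 12, matching y values: 9, 14 (2 points).
  x = 11: rhs = 3, matching y values: 7, 16 (2 points).
  x = 12: rhs = 14, matching y values: none (0 points).
  x = 13: rhs = 5, matching y values: none (0 points).
  x = 14: rhs = 5, matching y values: none (0 points).
  x = 15: rhs = 20, matching y values: none (0 points).
  x = 16: rhs = 10, matching y values: none (0 points).
  x = 17: rhs = 4, matching y values: 2, 21 (2 points).
  x = 18: rhs = 8, matching y values: 10, 13 (2 points).
  x = 19: rhs = 5, matching y values: none (0 points).
  x = 20: rhs = 1, matching y values: 1, 22 (2 points).
  x = 21: rhs = 2, matching y values: 5, 18 (2 points).
  x = 22: rhs = 14, matching y values: none (0 points).
Total affine count: 24.
Full point count |E(F_23)| = 24 + 1 = 25.
Hasse bound: |25 − (23+1)| = |1| = 1 ≤ 2√23 ≈ 9.5917 ✓.


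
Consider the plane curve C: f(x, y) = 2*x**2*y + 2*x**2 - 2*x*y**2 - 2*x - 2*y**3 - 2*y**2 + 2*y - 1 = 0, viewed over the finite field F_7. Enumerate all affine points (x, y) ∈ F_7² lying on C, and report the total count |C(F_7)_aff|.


Affine F_7-points: {(0, 2), (1, 6), (3, 1), (4, 2), (5, 1)}; count = 5.

For each of the 49 pairs (x, y) ∈ F_7², evaluate f(x, y) mod 7. Record the zeros.
  x = 0: [0↦6, 1↦4, 2↦0, 3↦3, 4↦1, 5↦3, 6↦4]  zeros at y ∈ {2}
  x = 1: [0↦6, 1↦4, 2↦3, 3↦5, 4↦5, 5↦5, 6↦0]  zeros at y ∈ {6}
  x = 2: [0↦3, 1↦5, 2↦4, 3↦2, 4↦1, 5↦3, 6↦3]  zeros at y ∈ ∅
  x = 3: [0↦4, 1↦0, 2↦3, 3↦1, 4↦3, 5↦4, 6↦6]  zeros at y ∈ {1}
  x = 4: [0↦2, 1↦3, 2↦0, 3↦2, 4↦4, 5↦1, 6↦2]  zeros at y ∈ {2}
  x = 5: [0↦4, 1↦0, 2↦2, 3↦5, 4↦4, 5↦1, 6↦5]  zeros at y ∈ {1}
  x = 6: [0↦3, 1↦5, 2↦2, 3↦3, 4↦3, 5↦4, 6↦1]  zeros at y ∈ ∅
Collecting zeros: affine points = {(0, 2), (1, 6), (3, 1), (4, 2), (5, 1)}.
Total count |C(F_7)_aff| = 5.


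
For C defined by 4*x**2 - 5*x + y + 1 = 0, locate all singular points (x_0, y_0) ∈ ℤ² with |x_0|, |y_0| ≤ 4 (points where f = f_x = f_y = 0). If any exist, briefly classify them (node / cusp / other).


No singular points in the scanned grid; C is smooth there.

Compute partial derivatives:
  f_x = 8*x - 5.
  f_y = 1.
f_y = 1 is a nonzero constant, so f_y never vanishes: no point (x, y) can satisfy f = f_x = f_y = 0. In particular no (x, y) ∈ {−4, ..., 4}² is singular; the curve is smooth.


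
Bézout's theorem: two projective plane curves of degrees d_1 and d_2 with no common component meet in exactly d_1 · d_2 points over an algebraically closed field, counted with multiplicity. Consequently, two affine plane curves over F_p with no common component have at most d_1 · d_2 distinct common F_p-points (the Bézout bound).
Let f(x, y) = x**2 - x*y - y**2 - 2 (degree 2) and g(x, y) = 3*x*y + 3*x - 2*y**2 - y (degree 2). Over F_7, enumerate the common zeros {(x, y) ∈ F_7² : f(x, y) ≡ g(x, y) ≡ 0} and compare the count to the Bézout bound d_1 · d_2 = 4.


Common zeros: {(1, 4)}; count = 1; Bézout bound = 4.

deg(f) = 2, deg(g) = 2, so Bézout bound = 4.
Scan x ∈ F_7. For each x, list the y ∈ F_7 with f(x, y) ≡ 0 and those with g(x, y) ≡ 0 (mod 7); the common zeros in that column are the intersection.
  x = 0: f ≡ 0 at y ∈ ∅; g ≡ 0 at y ∈ {0, 3}; common: ∅.
  x = 1: f ≡ 0 at y ∈ {2, 4}; g ≡ 0 at y ∈ {4}; common: {4}.
  x = 2: f ≡ 0 at y ∈ ∅; g ≡ 0 at y ∈ ∅; common: ∅.
  x = 3: f ≡ 0 at y ∈ {0, 4}; g ≡ 0 at y ∈ ∅; common: ∅.
  x = 4: f ≡ 0 at y ∈ {0, 3}; g ≡ 0 at y ∈ {1}; common: ∅.
  x = 5: f ≡ 0 at y ∈ ∅; g ≡ 0 at y ∈ {2, 5}; common: ∅.
  x = 6: f ≡ 0 at y ∈ {3, 5}; g ≡ 0 at y ∈ ∅; common: ∅.
Collecting: common zeros = {(1, 4)}, so the count is 1.
Comparison with the Bézout bound: 1 ≤ 4 = deg(f)·deg(g), as expected for curves with no common component (the affine F_7-count falls short of the bound because intersections may lie at infinity, over extension fields, or carry multiplicity).


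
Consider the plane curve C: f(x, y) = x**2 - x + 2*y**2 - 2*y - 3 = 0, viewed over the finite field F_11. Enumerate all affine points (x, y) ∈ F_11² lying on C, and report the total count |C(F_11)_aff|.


Affine F_11-points: {(2, 3), (2, 9), (4, 4), (4, 8), (5, 6), (7, 6), (8, 4), (8, 8), (10, 3), (10, 9)}; count = 10.

For each of the 121 pairs (x, y) ∈ F_11², evaluate f(x, y) mod 11. Record the zeros.
  x = 0: [0↦8, 1↦8, 2↦1, 3↦9, 4↦10, 5↦4, 6↦2, 7↦4, 8↦10, 9↦9, 10↦1]  zeros at y ∈ ∅
  x = 1: [0↦8, 1↦8, 2↦1, 3↦9, 4↦10, 5↦4, 6↦2, 7↦4, 8↦10, 9↦9, 10↦1]  zeros at y ∈ ∅
  x = 2: [0↦10, 1↦10, 2↦3, 3↦0, 4↦1, 5↦6, 6↦4, 7↦6, 8↦1, 9↦0, 10↦3]  zeros at y ∈ {3, 9}
  x = 3: [0↦3, 1↦3, 2↦7, 3↦4, 4↦5, 5↦10, 6↦8, 7↦10, 8↦5, 9↦4, 10↦7]  zeros at y ∈ ∅
  x = 4: [0↦9, 1↦9, 2↦2, 3↦10, 4↦0, 5↦5, 6↦3, 7↦5, 8↦0, 9↦10, 10↦2]  zeros at y ∈ {4, 8}
  x = 5: [0↦6, 1↦6, 2↦10, 3↦7, 4↦8, 5↦2, 6↦0, 7↦2, 8↦8, 9↦7, 10↦10]  zeros at y ∈ {6}
  x = 6: [0↦5, 1↦5, 2↦9, 3↦6, 4↦7, 5↦1, 6↦10, 7↦1, 8↦7, 9↦6, 10↦9]  zeros at y ∈ ∅
  x = 7: [0↦6, 1↦6, 2↦10, 3↦7, 4↦8, 5↦2, 6↦0, 7↦2, 8↦8, 9↦7, 10↦10]  zeros at y ∈ {6}
  x = 8: [0↦9, 1↦9, 2↦2, 3↦10, 4↦0, 5↦5, 6↦3, 7↦5, 8↦0, 9↦10, 10↦2]  zeros at y ∈ {4, 8}
  x = 9: [0↦3, 1↦3, 2↦7, 3↦4, 4↦5, 5↦10, 6↦8, 7↦10, 8↦5, 9↦4, 10↦7]  zeros at y ∈ ∅
  x = 10: [0↦10, 1↦10, 2↦3, 3↦0, 4↦1, 5↦6, 6↦4, 7↦6, 8↦1, 9↦0, 10↦3]  zeros at y ∈ {3, 9}
Collecting zeros: affine points = {(2, 3), (2, 9), (4, 4), (4, 8), (5, 6), (7, 6), (8, 4), (8, 8), (10, 3), (10, 9)}.
Total count |C(F_11)_aff| = 10.


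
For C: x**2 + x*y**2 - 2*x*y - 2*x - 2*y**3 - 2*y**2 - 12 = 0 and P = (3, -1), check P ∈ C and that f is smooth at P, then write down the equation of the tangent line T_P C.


Tangent line at P: 7*x - 14*y - 35 = 0.

Step 1: f(3, -1) = 0, so P lies on C.
Step 2: partial derivatives
  f_x(x, y) = 2*x + y**2 - 2*y - 2, f_y(x, y) = 2*x*y - 2*x - 6*y**2 - 4*y.
  f_x(P) = 7, f_y(P) = -14 (gradient nonzero, so P is smooth).
Step 3: tangent line at P: 7·(x − 3) + -14·(y − -1) = 0.
Expanding: 7*x - 14*y - 35 = 0.


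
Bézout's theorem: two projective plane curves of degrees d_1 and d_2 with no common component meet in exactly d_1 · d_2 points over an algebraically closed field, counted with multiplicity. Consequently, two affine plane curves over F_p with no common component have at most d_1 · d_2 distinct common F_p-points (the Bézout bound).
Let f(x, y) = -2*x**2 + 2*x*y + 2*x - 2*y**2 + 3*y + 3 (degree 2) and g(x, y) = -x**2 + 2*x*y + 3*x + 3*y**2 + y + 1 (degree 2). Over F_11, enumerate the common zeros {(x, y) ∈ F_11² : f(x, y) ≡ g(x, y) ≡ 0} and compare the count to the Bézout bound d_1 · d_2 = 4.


Common zeros: {(0, 9), (5, 5), (10, 9)}; count = 3; Bézout bound = 4.

deg(f) = 2, deg(g) = 2, so Bézout bound = 4.
Scan x ∈ F_11. For each x, list the y ∈ F_11 with f(x, y) ≡ 0 and those with g(x, y) ≡ 0 (mod 11); the common zeros in that column are the intersection.
  x = 0: f ≡ 0 at y ∈ {9}; g ≡ 0 at y ∈ {9}; common: {9}.
  x = 1: f ≡ 0 at y ∈ {3, 5}; g ≡ 0 at y ∈ ∅; common: ∅.
  x = 2: f ≡ 0 at y ∈ ∅; g ≡ 0 at y ∈ {1}; common: ∅.
  x = 3: f ≡ 0 at y ∈ {3, 7}; g ≡ 0 at y ∈ {1, 4}; common: ∅.
  x = 4: f ≡ 0 at y ∈ ∅; g ≡ 0 at y ∈ ∅; common: ∅.
  x = 5: f ≡ 0 at y ∈ {5, 7}; g ≡ 0 at y ∈ {5, 6}; common: {5}.
  x = 6: f ≡ 0 at y ∈ {1}; g ≡ 0 at y ∈ ∅; common: ∅.
  x = 7: f ≡ 0 at y ∈ {1, 2}; g ≡ 0 at y ∈ ∅; common: ∅.
  x = 8: f ≡ 0 at y ∈ ∅; g ≡ 0 at y ∈ {4, 5}; common: ∅.
  x = 9: f ≡ 0 at y ∈ ∅; g ≡ 0 at y ∈ ∅; common: ∅.
  x = 10: f ≡ 0 at y ∈ {8, 9}; g ≡ 0 at y ∈ {6, 9}; common: {9}.
Collecting: common zeros = {(0, 9), (5, 5), (10, 9)}, so the count is 3.
Comparison with the Bézout bound: 3 ≤ 4 = deg(f)·deg(g), as expected for curves with no common component (the affine F_11-count falls short of the bound because intersections may lie at infinity, over extension fields, or carry multiplicity).


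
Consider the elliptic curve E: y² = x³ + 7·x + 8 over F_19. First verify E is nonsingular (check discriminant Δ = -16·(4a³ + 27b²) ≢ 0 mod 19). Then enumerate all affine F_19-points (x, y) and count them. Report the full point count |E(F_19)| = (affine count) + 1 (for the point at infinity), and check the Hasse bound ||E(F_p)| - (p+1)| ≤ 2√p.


Affine points = {(1, 4), (1, 15), (2, 7), (2, 12), (4, 9), (4, 10), (5, 4), (5, 15), (6, 0), (7, 1), (7, 18), (8, 5), (8, 14), (13, 4), (13, 15), (14, 0), (15, 7), (15, 12), (16, 6), (16, 13), (17, 9), (17, 10), (18, 0)}; affine count = 23; |E(F_19)| = 24.

Discriminant check: Δ ∝ 4a³ + 27b² = 4·7³ + 27·8² = 4·343 + 27·64 ≡ 3 (mod 19). Nonzero ⇒ E is nonsingular.
For each x ∈ F_19, compute rhs = x³ + 7·x + 8 mod 19, then count y ∈ F_19 with y² ≡ rhs.
  x = 0: rhs = 8, matching y values: none (0 points).
  x = 1: rhs = 16, matching y values: 4, 15 (2 points).
  x = 2: rhs = 11, matching y values: 7, 12 (2 points).
  x = 3: rhs = 18, matching y values: none (0 points).
  x = 4: rhs = 5, matching y values: 9, 10 (2 points).
  x = 5: rhs = 16, matching y values: 4, 15 (2 points).
  x = 6: rhs = 0, matching y values: 0 (1 points).
  x = 7: rhs = 1, matching y values: 1, 18 (2 points).
  x = 8: rhs = 6, matching y values: 5, 14 (2 points).
  x = 9: rhs = 2, matching y values: none (0 points).
  x = 10: rhs = 14, matching y values: none (0 points).
  x = 11: rhs = 10, matching y values: none (0 points).
  x = 12: rhs = 15, matching y values: none (0 points).
  x = 13: rhs = 16, matching y values: 4, 15 (2 points).
  x = 14: rhs = 0, matching y values: 0 (1 points).
  x = 15: rhs = 11, matching y values: 7, 12 (2 points).
  x = 16: rhs = 17, matching y values: 6, 13 (2 points).
  x = 17: rhs = 5, matching y values: 9, 10 (2 points).
  x = 18: rhs = 0, matching y values: 0 (1 points).
Total affine count: 23.
Full point count |E(F_19)| = 23 + 1 = 24.
Hasse bound: |24 − (19+1)| = |4| = 4 ≤ 2√19 ≈ 8.7178 ✓.


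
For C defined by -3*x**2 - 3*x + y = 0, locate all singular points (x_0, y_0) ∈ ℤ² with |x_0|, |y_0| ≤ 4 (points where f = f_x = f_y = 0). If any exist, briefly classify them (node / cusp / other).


No singular points in the scanned grid; C is smooth there.

Compute partial derivatives:
  f_x = -6*x - 3.
  f_y = 1.
f_y = 1 is a nonzero constant, so f_y never vanishes: no point (x, y) can satisfy f = f_x = f_y = 0. In particular no (x, y) ∈ {−4, ..., 4}² is singular; the curve is smooth.


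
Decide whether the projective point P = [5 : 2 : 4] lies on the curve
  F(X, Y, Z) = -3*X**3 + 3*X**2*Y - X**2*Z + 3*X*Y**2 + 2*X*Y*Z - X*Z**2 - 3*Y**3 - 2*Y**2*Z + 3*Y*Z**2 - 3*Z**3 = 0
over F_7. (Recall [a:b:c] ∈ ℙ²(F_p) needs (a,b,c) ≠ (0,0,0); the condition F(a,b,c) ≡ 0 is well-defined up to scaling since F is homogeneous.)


F(5,2,4) ≡ 3 (mod 7); P is NOT on the curve.

Evaluate F(5, 2, 4) term-by-term (mod 7).
  -3*X**3 ↦ -3·125·1·1 = -375
  3*X**2*Y ↦ 3·25·2·1 = 150
  -X**2*Z ↦ -1·25·1·4 = -100
  3*X*Y**2 ↦ 3·5·4·1 = 60
  2*X*Y*Z ↦ 2·5·2·4 = 80
  -X*Z**2 ↦ -1·5·1·16 = -80
  -3*Y**3 ↦ -3·1·8·1 = -24
  -2*Y**2*Z ↦ -2·1·4·4 = -32
  3*Y*Z**2 ↦ 3·1·2·16 = 96
  -3*Z**3 ↦ -3·1·1·64 = -192
Sum: F(5, 2, 4) = (-375) + (150) + (-100) + (60) + (80) + (-80) + (-24) + (-32) + (96) + (-192) = -417.
Reducing mod 7: -417 ≡ 3 (mod 7).
Since F(a, b, c) ≡ 3 ≠ 0 (mod 7), P does NOT lie on the curve.


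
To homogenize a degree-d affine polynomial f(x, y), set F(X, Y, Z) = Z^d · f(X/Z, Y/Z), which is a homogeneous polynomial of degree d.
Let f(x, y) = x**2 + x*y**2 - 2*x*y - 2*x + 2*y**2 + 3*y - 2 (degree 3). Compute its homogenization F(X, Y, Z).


F(X, Y, Z) = X**2*Z + X*Y**2 - 2*X*Y*Z - 2*X*Z**2 + 2*Y**2*Z + 3*Y*Z**2 - 2*Z**3

deg(f) = 3.
Substitute x = X/Z, y = Y/Z into f, then multiply by Z^3.
  monomial 1·x^2·y^0 ↦ 1·X^2·Y^0·Z^1.
  monomial 1·x^1·y^2 ↦ 1·X^1·Y^2·Z^0.
  monomial -2·x^1·y^1 ↦ -2·X^1·Y^1·Z^1.
  monomial -2·x^1·y^0 ↦ -2·X^1·Y^0·Z^2.
  monomial 2·x^0·y^2 ↦ 2·X^0·Y^2·Z^1.
  monomial 3·x^0·y^1 ↦ 3·X^0·Y^1·Z^2.
  monomial -2·x^0·y^0 ↦ -2·X^0·Y^0·Z^3.
Collecting: F(X, Y, Z) = X**2*Z + X*Y**2 - 2*X*Y*Z - 2*X*Z**2 + 2*Y**2*Z + 3*Y*Z**2 - 2*Z**3.


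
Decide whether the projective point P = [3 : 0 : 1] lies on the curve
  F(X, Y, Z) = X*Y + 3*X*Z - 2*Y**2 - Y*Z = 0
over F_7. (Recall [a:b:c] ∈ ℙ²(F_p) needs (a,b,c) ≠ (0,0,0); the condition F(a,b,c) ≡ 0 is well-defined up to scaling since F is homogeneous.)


F(3,0,1) ≡ 2 (mod 7); P is NOT on the curve.

Evaluate F(3, 0, 1) term-by-term (mod 7).
  X*Y ↦ 1·3·0·1 = 0
  3*X*Z ↦ 3·3·1·1 = 9
  -2*Y**2 ↦ -2·1·0·1 = 0
  -Y*Z ↦ -1·1·0·1 = 0
Sum: F(3, 0, 1) = (0) + (9) + (0) + (0) = 9.
Reducing mod 7: 9 ≡ 2 (mod 7).
Since F(a, b, c) ≡ 2 ≠ 0 (mod 7), P does NOT lie on the curve.


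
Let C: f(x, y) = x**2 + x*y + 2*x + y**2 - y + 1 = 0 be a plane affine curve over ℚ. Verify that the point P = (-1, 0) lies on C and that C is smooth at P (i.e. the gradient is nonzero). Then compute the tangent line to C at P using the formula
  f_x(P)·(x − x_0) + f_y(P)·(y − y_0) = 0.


Tangent line at P: -2*y = 0.

Step 1: f(-1, 0) = 0, so P lies on C.
Step 2: partial derivatives
  f_x(x, y) = 2*x + y + 2, f_y(x, y) = x + 2*y - 1.
  f_x(P) = 0, f_y(P) = -2 (gradient nonzero, so P is smooth).
Step 3: tangent line at P: 0·(x − -1) + -2·(y − 0) = 0.
Expanding: -2*y = 0.


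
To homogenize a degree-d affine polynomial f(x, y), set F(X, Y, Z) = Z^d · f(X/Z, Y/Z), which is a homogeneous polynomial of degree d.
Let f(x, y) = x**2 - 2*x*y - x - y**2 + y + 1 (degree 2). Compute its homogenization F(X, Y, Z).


F(X, Y, Z) = X**2 - 2*X*Y - X*Z - Y**2 + Y*Z + Z**2

deg(f) = 2.
Substitute x = X/Z, y = Y/Z into f, then multiply by Z^2.
  monomial 1·x^2·y^0 ↦ 1·X^2·Y^0·Z^0.
  monomial -2·x^1·y^1 ↦ -2·X^1·Y^1·Z^0.
  monomial -1·x^1·y^0 ↦ -1·X^1·Y^0·Z^1.
  monomial -1·x^0·y^2 ↦ -1·X^0·Y^2·Z^0.
  monomial 1·x^0·y^1 ↦ 1·X^0·Y^1·Z^1.
  monomial 1·x^0·y^0 ↦ 1·X^0·Y^0·Z^2.
Collecting: F(X, Y, Z) = X**2 - 2*X*Y - X*Z - Y**2 + Y*Z + Z**2.


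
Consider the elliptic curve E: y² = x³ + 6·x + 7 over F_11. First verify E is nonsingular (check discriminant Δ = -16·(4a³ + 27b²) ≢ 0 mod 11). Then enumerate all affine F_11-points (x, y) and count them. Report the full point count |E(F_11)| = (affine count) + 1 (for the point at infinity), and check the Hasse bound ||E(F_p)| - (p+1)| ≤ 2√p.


Affine points = {(1, 5), (1, 6), (2, 4), (2, 7), (9, 3), (9, 8), (10, 0)}; affine count = 7; |E(F_11)| = 8.

Discriminant check: Δ ∝ 4a³ + 27b² = 4·6³ + 27·7² = 4·216 + 27·49 ≡ 9 (mod 11). Nonzero ⇒ E is nonsingular.
For each x ∈ F_11, compute rhs = x³ + 6·x + 7 mod 11, then count y ∈ F_11 with y² ≡ rhs.
  x = 0: rhs = 7, matching y values: none (0 points).
  x = 1: rhs = 3, matching y values: 5, 6 (2 points).
  x = 2: rhs = 5, matching y values: 4, 7 (2 points).
  x = 3: rhs = 8, matching y values: none (0 points).
  x = 4: rhs = 7, matching y values: none (0 points).
  x = 5: rhs = 8, matching y values: none (0 points).
  x = 6: rhs = 6, matching y values: none (0 points).
  x = 7: rhs = 7, matching y values: none (0 points).
  x = 8: rhs = 6, matching y values: none (0 points).
  x = 9: rhs = 9, matching y values: 3, 8 (2 points).
  x = 10: rhs = 0, matching y values: 0 (1 points).
Total affine count: 7.
Full point count |E(F_11)| = 7 + 1 = 8.
Hasse bound: |8 − (11+1)| = |-4| = 4 ≤ 2√11 ≈ 6.6332 ✓.


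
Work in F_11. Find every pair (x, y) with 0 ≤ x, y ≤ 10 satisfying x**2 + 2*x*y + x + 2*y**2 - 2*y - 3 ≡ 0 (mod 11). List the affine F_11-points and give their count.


Affine F_11-points: {(9, 7)}; count = 1.

For each of the 121 pairs (x, y) ∈ F_11², evaluate f(x, y) mod 11. Record the zeros.
  x = 0: [0↦8, 1↦8, 2↦1, 3↦9, 4↦10, 5↦4, 6↦2, 7↦4, 8↦10, 9↦9, 10↦1]  zeros at y ∈ ∅
  x = 1: [0↦10, 1↦1, 2↦7, 3↦6, 4↦9, 5↦5, 6↦5, 7↦9, 8↦6, 9↦7, 10↦1]  zeros at y ∈ ∅
  x = 2: [0↦3, 1↦7, 2↦4, 3↦5, 4↦10, 5↦8, 6↦10, 7↦5, 8↦4, 9↦7, 10↦3]  zeros at y ∈ ∅
  x = 3: [0↦9, 1↦4, 2↦3, 3↦6, 4↦2, 5↦2, 6↦6, 7↦3, 8↦4, 9↦9, 10↦7]  zeros at y ∈ ∅
  x = 4: [0↦6, 1↦3, 2↦4, 3↦9, 4↦7, 5↦9, 6↦4, 7↦3, 8↦6, 9↦2, 10↦2]  zeros at y ∈ ∅
  x = 5: [0↦5, 1↦4, 2↦7, 3↦3, 4↦3, 5↦7, 6↦4, 7↦5, 8↦10, 9↦8, 10↦10]  zeros at y ∈ ∅
  x = 6: [0↦6, 1↦7, 2↦1, 3↦10, 4↦1, 5↦7, 6↦6, 7↦9, 8↦5, 9↦5, 10↦9]  zeros at y ∈ ∅
  x = 7: [0↦9, 1↦1, 2↦8, 3↦8, 4↦1, 5↦9, 6↦10, 7↦4, 8↦2, 9↦4, 10↦10]  zeros at y ∈ ∅
  x = 8: [0↦3, 1↦8, 2↦6, 3↦8, 4↦3, 5↦2, 6↦5, 7↦1, 8↦1, 9↦5, 10↦2]  zeros at y ∈ ∅
  x = 9: [0↦10, 1↦6, 2↦6, 3↦10, 4↦7, 5↦8, 6↦2, 7↦0, 8↦2, 9↦8, 10↦7]  zeros at y ∈ {7}
  x = 10: [0↦8, 1↦6, 2↦8, 3↦3, 4↦2, 5↦5, 6↦1, 7↦1, 8↦5, 9↦2, 10↦3]  zeros at y ∈ ∅
Collecting zeros: affine points = {(9, 7)}.
Total count |C(F_11)_aff| = 1.


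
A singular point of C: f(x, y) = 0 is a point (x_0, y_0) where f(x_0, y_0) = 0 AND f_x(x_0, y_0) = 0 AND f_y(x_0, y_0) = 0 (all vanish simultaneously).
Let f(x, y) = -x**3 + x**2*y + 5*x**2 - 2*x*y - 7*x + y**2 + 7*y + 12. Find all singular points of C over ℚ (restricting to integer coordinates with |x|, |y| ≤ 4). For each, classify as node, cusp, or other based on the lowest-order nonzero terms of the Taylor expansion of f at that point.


Singular points: {(1, -3)}; classification: node.

Compute partial derivatives:
  f_x = -3*x**2 + 2*x*y + 10*x - 2*y - 7.
  f_y = x**2 - 2*x + 2*y + 7.
Scan x_0 ∈ {−4, ..., 4}. For each x_0, f_y(x_0, y) is a polynomial in y; find its integer roots y ∈ {−4, ..., 4}, then test f_x and f at those candidates.
  x = -4: f_y(-4, y) = 2*y + 31; no integer root y with |y| ≤ 4.
  x = -3: f_y(-3, y) = 2*y + 22; no integer root y with |y| ≤ 4.
  x = -2: f_y(-2, y) = 2*y + 15; no integer root y with |y| ≤ 4.
  x = -1: f_y(-1, y) = 2*y + 10; no integer root y with |y| ≤ 4.
  x = 0: f_y(0, y) = 2*y + 7; no integer root y with |y| ≤ 4.
  x = 1: f_y(1, y) = 2*y + 6; vanishes at y ∈ {-3}. (1, -3): f_x = 0, f = 0 — SINGULAR.
  x = 2: f_y(2, y) = 2*y + 7; no integer root y with |y| ≤ 4.
  x = 3: f_y(3, y) = 2*y + 10; no integer root y with |y| ≤ 4.
  x = 4: f_y(4, y) = 2*y + 15; no integer root y with |y| ≤ 4.
Only singular point on the grid: (1, -3).
Classify: substitute x = 1 + u, y = -3 + v and expand: f = -u**3 + u**2*v - u**2 + v**2.
No constant or linear terms (consistent with a singular point). Quadratic part: -u**2 + v**2. Cubic part: -u**3 + u**2*v.
The quadratic part v**2 - u**2 = (v − u)(v + u) splits into two distinct linear factors, so there are two distinct tangent lines y − -3 = ±(x − 1) — this is a node (ordinary double point).
Classification: node.


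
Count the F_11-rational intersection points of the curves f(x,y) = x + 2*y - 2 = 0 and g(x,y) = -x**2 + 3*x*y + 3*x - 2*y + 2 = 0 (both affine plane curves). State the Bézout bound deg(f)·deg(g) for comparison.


Common zeros: {(0, 1), (5, 4)}; count = 2; Bézout bound = 2.

deg(f) = 1, deg(g) = 2, so Bézout bound = 2.
Scan x ∈ F_11. For each x, list the y ∈ F_11 with f(x, y) ≡ 0 and those with g(x, y) ≡ 0 (mod 11); the common zeros in that column are the intersection.
  x = 0: f ≡ 0 at y ∈ {1}; g ≡ 0 at y ∈ {1}; common: {1}.
  x = 1: f ≡ 0 at y ∈ {6}; g ≡ 0 at y ∈ {7}; common: ∅.
  x = 2: f ≡ 0 at y ∈ {0}; g ≡ 0 at y ∈ {10}; common: ∅.
  x = 3: f ≡ 0 at y ∈ {5}; g ≡ 0 at y ∈ {6}; common: ∅.
  x = 4: f ≡ 0 at y ∈ {10}; g ≡ 0 at y ∈ {9}; common: ∅.
  x = 5: f ≡ 0 at y ∈ {4}; g ≡ 0 at y ∈ {4}; common: {4}.
  x = 6: f ≡ 0 at y ∈ {9}; g ≡ 0 at y ∈ {1}; common: ∅.
  x = 7: f ≡ 0 at y ∈ {3}; g ≡ 0 at y ∈ {6}; common: ∅.
  x = 8: f ≡ 0 at y ∈ {8}; g ≡ 0 at y ∈ ∅; common: ∅.
  x = 9: f ≡ 0 at y ∈ {2}; g ≡ 0 at y ∈ {10}; common: ∅.
  x = 10: f ≡ 0 at y ∈ {7}; g ≡ 0 at y ∈ {4}; common: ∅.
Collecting: common zeros = {(0, 1), (5, 4)}, so the count is 2.
Comparison with the Bézout bound: 2 ≤ 2 = deg(f)·deg(g), as expected for curves with no common component (the bound is attained).


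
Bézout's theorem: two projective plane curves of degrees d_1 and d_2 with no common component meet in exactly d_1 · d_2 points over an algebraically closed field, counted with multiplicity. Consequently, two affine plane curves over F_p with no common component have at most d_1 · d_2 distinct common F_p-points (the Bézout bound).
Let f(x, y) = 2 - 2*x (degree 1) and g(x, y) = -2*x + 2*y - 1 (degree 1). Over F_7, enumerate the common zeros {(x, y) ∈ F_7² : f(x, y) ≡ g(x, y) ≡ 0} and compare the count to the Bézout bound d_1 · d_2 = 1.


Common zeros: {(1, 5)}; count = 1; Bézout bound = 1.

deg(f) = 1, deg(g) = 1, so Bézout bound = 1.
Scan x ∈ F_7. For each x, list the y ∈ F_7 with f(x, y) ≡ 0 and those with g(x, y) ≡ 0 (mod 7); the common zeros in that column are the intersection.
  x = 0: f ≡ 0 at y ∈ ∅; g ≡ 0 at y ∈ {4}; common: ∅.
  x = 1: f ≡ 0 at y ∈ {0, 1, 2, 3, 4, 5, 6}; g ≡ 0 at y ∈ {5}; common: {5}.
  x = 2: f ≡ 0 at y ∈ ∅; g ≡ 0 at y ∈ {6}; common: ∅.
  x = 3: f ≡ 0 at y ∈ ∅; g ≡ 0 at y ∈ {0}; common: ∅.
  x = 4: f ≡ 0 at y ∈ ∅; g ≡ 0 at y ∈ {1}; common: ∅.
  x = 5: f ≡ 0 at y ∈ ∅; g ≡ 0 at y ∈ {2}; common: ∅.
  x = 6: f ≡ 0 at y ∈ ∅; g ≡ 0 at y ∈ {3}; common: ∅.
Collecting: common zeros = {(1, 5)}, so the count is 1.
Comparison with the Bézout bound: 1 ≤ 1 = deg(f)·deg(g), as expected for curves with no common component (the bound is attained).


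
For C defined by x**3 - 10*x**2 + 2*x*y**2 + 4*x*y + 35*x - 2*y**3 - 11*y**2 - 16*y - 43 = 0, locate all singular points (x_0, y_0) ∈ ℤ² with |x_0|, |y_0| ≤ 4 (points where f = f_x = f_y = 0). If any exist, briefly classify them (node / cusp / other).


Singular points: {(3, -1)}; classification: node.

Compute partial derivatives:
  f_x = 3*x**2 - 20*x + 2*y**2 + 4*y + 35.
  f_y = 4*x*y + 4*x - 6*y**2 - 22*y - 16.
Scan x_0 ∈ {−4, ..., 4}. For each x_0, f_y(x_0, y) is a polynomial in y; find its integer roots y ∈ {−4, ..., 4}, then test f_x and f at those candidates.
  x = -4: f_y(-4, y) = -6*y**2 - 38*y - 32; vanishes at y ∈ {-1}. (-4, -1): f_x = 161 ≠ 0.
  x = -3: f_y(-3, y) = -6*y**2 - 34*y - 28; vanishes at y ∈ {-1}. (-3, -1): f_x = 120 ≠ 0.
  x = -2: f_y(-2, y) = -6*y**2 - 30*y - 24; vanishes at y ∈ {-4, -1}. (-2, -4): f_x = 103 ≠ 0; (-2, -1): f_x = 85 ≠ 0.
  x = -1: f_y(-1, y) = -6*y**2 - 26*y - 20; vanishes at y ∈ {-1}. (-1, -1): f_x = 56 ≠ 0.
  x = 0: f_y(0, y) = -6*y**2 - 22*y - 16; vanishes at y ∈ {-1}. (0, -1): f_x = 33 ≠ 0.
  x = 1: f_y(1, y) = -6*y**2 - 18*y - 12; vanishes at y ∈ {-2, -1}. (1, -2): f_x = 18 ≠ 0; (1, -1): f_x = 16 ≠ 0.
  x = 2: f_y(2, y) = -6*y**2 - 14*y - 8; vanishes at y ∈ {-1}. (2, -1): f_x = 5 ≠ 0.
  x = 3: f_y(3, y) = -6*y**2 - 10*y - 4; vanishes at y ∈ {-1}. (3, -1): f_x = 0, f = 0 — SINGULAR.
  x = 4: f_y(4, y) = -6*y**2 - 6*y; vanishes at y ∈ {-1, 0}. (4, -1): f_x = 1 ≠ 0; (4, 0): f_x = 3 ≠ 0.
Only singular point on the grid: (3, -1).
Classify: substitute x = 3 + u, y = -1 + v and expand: f = u**3 - u**2 + 2*u*v**2 - 2*v**3 + v**2.
No constant or linear terms (consistent with a singular point). Quadratic part: -u**2 + v**2. Cubic part: u**3 + 2*u*v**2 - 2*v**3.
The quadratic part v**2 - u**2 = (v − u)(v + u) splits into two distinct linear factors, so there are two distinct tangent lines y − -1 = ±(x − 3) — this is a node (ordinary double point).
Classification: node.


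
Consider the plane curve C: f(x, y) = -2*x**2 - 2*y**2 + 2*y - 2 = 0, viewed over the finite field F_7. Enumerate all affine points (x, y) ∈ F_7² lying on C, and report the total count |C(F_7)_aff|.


Affine F_7-points: {(0, 3), (0, 5), (1, 4), (2, 2), (2, 6), (5, 2), (5, 6), (6, 4)}; count = 8.

For each of the 49 pairs (x, y) ∈ F_7², evaluate f(x, y) mod 7. Record the zeros.
  x = 0: [0↦5, 1↦5, 2↦1, 3↦0, 4↦2, 5↦0, 6↦1]  zeros at y ∈ {3, 5}
  x = 1: [0↦3, 1↦3, 2↦6, 3↦5, 4↦0, 5↦5, 6↦6]  zeros at y ∈ {4}
  x = 2: [0↦4, 1↦4, 2↦0, 3↦6, 4↦1, 5↦6, 6↦0]  zeros at y ∈ {2, 6}
  x = 3: [0↦1, 1↦1, 2↦4, 3↦3, 4↦5, 5↦3, 6↦4]  zeros at y ∈ ∅
  x = 4: [0↦1, 1↦1, 2↦4, 3↦3, 4↦5, 5↦3, 6↦4]  zeros at y ∈ ∅
  x = 5: [0↦4, 1↦4, 2↦0, 3↦6, 4↦1, 5↦6, 6↦0]  zeros at y ∈ {2, 6}
  x = 6: [0↦3, 1↦3, 2↦6, 3↦5, 4↦0, 5↦5, 6↦6]  zeros at y ∈ {4}
Collecting zeros: affine points = {(0, 3), (0, 5), (1, 4), (2, 2), (2, 6), (5, 2), (5, 6), (6, 4)}.
Total count |C(F_7)_aff| = 8.


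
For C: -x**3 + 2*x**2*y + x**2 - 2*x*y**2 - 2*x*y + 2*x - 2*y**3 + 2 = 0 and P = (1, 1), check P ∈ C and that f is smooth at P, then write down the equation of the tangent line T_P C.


Tangent line at P: x - 10*y + 9 = 0.

Step 1: f(1, 1) = 0, so P lies on C.
Step 2: partial derivatives
  f_x(x, y) = -3*x**2 + 4*x*y + 2*x - 2*y**2 - 2*y + 2, f_y(x, y) = 2*x**2 - 4*x*y - 2*x - 6*y**2.
  f_x(P) = 1, f_y(P) = -10 (gradient nonzero, so P is smooth).
Step 3: tangent line at P: 1·(x − 1) + -10·(y − 1) = 0.
Expanding: x - 10*y + 9 = 0.


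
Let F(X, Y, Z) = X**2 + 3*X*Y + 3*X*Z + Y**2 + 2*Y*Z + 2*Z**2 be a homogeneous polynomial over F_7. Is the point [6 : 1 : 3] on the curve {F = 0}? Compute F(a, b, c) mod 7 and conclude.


F(6,1,3) ≡ 0 (mod 7); P is on the curve.

Evaluate F(6, 1, 3) term-by-term (mod 7).
  X**2 ↦ 1·36·1·1 = 36
  3*X*Y ↦ 3·6·1·1 = 18
  3*X*Z ↦ 3·6·1·3 = 54
  Y**2 ↦ 1·1·1·1 = 1
  2*Y*Z ↦ 2·1·1·3 = 6
  2*Z**2 ↦ 2·1·1·9 = 18
Sum: F(6, 1, 3) = (36) + (18) + (54) + (1) + (6) + (18) = 133.
Reducing mod 7: 133 ≡ 0 (mod 7).
Since F(a, b, c) ≡ 0 (mod 7), P lies on the curve.


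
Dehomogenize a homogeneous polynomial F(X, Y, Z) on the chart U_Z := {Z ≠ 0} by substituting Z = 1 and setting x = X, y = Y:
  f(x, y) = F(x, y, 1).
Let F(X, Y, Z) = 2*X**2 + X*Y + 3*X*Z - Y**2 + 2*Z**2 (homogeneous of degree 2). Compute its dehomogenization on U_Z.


f(x, y) = 2*x**2 + x*y + 3*x - y**2 + 2

On U_Z we set Z = 1. Each monomial c·X^i·Y^j·Z^k in F becomes c·x^i·y^j·1^k = c·x^i·y^j.
Substituting Z = 1: F(X, Y, 1) = 2*x**2 + x*y + 3*x - y**2 + 2.
Note: deg(f) ≤ deg(F) = 2; strict inequality happens when F is divisible by Z (lost terms).


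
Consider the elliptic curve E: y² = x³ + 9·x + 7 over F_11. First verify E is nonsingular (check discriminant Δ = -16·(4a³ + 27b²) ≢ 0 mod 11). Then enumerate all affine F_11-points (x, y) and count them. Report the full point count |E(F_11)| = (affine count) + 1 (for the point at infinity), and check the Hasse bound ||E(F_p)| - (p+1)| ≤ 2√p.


Affine points = {(2, 0), (5, 1), (5, 10), (9, 5), (9, 6)}; affine count = 5; |E(F_11)| = 6.

Discriminant check: Δ ∝ 4a³ + 27b² = 4·9³ + 27·7² = 4·729 + 27·49 ≡ 4 (mod 11). Nonzero ⇒ E is nonsingular.
For each x ∈ F_11, compute rhs = x³ + 9·x + 7 mod 11, then count y ∈ F_11 with y² ≡ rhs.
  x = 0: rhs = 7, matching y values: none (0 points).
  x = 1: rhs = 6, matching y values: none (0 points).
  x = 2: rhs = 0, matching y values: 0 (1 points).
  x = 3: rhs = 6, matching y values: none (0 points).
  x = 4: rhs = 8, matching y values: none (0 points).
  x = 5: rhs = 1, matching y values: 1, 10 (2 points).
  x = 6: rhs = 2, matching y values: none (0 points).
  x = 7: rhs = 6, matching y values: none (0 points).
  x = 8: rhs = 8, matching y values: none (0 points).
  x = 9: rhs = 3, matching y values: 5, 6 (2 points).
  x = 10: rhs = 8, matching y values: none (0 points).
Total affine count: 5.
Full point count |E(F_11)| = 5 + 1 = 6.
Hasse bound: |6 − (11+1)| = |-6| = 6 ≤ 2√11 ≈ 6.6332 ✓.


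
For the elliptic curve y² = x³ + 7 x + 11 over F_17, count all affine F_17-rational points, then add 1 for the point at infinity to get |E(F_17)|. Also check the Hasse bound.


Affine points = {(1, 6), (1, 11), (2, 4), (2, 13), (3, 5), (3, 12), (4, 1), (4, 16), (5, 1), (5, 16), (8, 1), (8, 16), (9, 2), (9, 15), (11, 5), (11, 12), (12, 2), (12, 15), (13, 2), (13, 15)}; affine count = 20; |E(F_17)| = 21.

Discriminant check: Δ ∝ 4a³ + 27b² = 4·7³ + 27·11² = 4·343 + 27·121 ≡ 15 (mod 17). Nonzero ⇒ E is nonsingular.
For each x ∈ F_17, compute rhs = x³ + 7·x + 11 mod 17, then count y ∈ F_17 with y² ≡ rhs.
  x = 0: rhs = 11, matching y values: none (0 points).
  x = 1: rhs = 2, matching y values: 6, 11 (2 points).
  x = 2: rhs = 16, matching y values: 4, 13 (2 points).
  x = 3: rhs = 8, matching y values: 5, 12 (2 points).
  x = 4: rhs = 1, matching y values: 1, 16 (2 points).
  x = 5: rhs = 1, matching y values: 1, 16 (2 points).
  x = 6: rhs = 14, matching y values: none (0 points).
  x = 7: rhs = 12, matching y values: none (0 points).
  x = 8: rhs = 1, matching y values: 1, 16 (2 points).
  x = 9: rhs = 4, matching y values: 2, 15 (2 points).
  x = 10: rhs = 10, matching y values: none (0 points).
  x = 11: rhs = 8, matching y values: 5, 12 (2 points).
  x = 12: rhs = 4, matching y values: 2, 15 (2 points).
  x = 13: rhs = 4, matching y values: 2, 15 (2 points).
  x = 14: rhs = 14, matching y values: none (0 points).
  x = 15: rhs = 6, matching y values: none (0 points).
  x = 16: rhs = 3, matching y values: none (0 points).
Total affine count: 20.
Full point count |E(F_17)| = 20 + 1 = 21.
Hasse bound: |21 − (17+1)| = |3| = 3 ≤ 2√17 ≈ 8.2462 ✓.
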